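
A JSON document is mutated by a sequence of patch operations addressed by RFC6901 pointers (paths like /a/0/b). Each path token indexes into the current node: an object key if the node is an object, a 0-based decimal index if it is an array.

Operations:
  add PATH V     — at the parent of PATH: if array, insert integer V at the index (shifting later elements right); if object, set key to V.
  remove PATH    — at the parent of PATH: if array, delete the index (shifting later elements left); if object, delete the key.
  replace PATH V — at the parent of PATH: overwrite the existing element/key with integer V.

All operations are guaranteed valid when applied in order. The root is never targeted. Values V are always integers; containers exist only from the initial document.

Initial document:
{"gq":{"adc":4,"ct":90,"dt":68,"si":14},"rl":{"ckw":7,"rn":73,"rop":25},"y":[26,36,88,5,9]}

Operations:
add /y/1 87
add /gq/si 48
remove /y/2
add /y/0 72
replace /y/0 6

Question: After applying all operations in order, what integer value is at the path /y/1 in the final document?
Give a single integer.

Answer: 26

Derivation:
After op 1 (add /y/1 87): {"gq":{"adc":4,"ct":90,"dt":68,"si":14},"rl":{"ckw":7,"rn":73,"rop":25},"y":[26,87,36,88,5,9]}
After op 2 (add /gq/si 48): {"gq":{"adc":4,"ct":90,"dt":68,"si":48},"rl":{"ckw":7,"rn":73,"rop":25},"y":[26,87,36,88,5,9]}
After op 3 (remove /y/2): {"gq":{"adc":4,"ct":90,"dt":68,"si":48},"rl":{"ckw":7,"rn":73,"rop":25},"y":[26,87,88,5,9]}
After op 4 (add /y/0 72): {"gq":{"adc":4,"ct":90,"dt":68,"si":48},"rl":{"ckw":7,"rn":73,"rop":25},"y":[72,26,87,88,5,9]}
After op 5 (replace /y/0 6): {"gq":{"adc":4,"ct":90,"dt":68,"si":48},"rl":{"ckw":7,"rn":73,"rop":25},"y":[6,26,87,88,5,9]}
Value at /y/1: 26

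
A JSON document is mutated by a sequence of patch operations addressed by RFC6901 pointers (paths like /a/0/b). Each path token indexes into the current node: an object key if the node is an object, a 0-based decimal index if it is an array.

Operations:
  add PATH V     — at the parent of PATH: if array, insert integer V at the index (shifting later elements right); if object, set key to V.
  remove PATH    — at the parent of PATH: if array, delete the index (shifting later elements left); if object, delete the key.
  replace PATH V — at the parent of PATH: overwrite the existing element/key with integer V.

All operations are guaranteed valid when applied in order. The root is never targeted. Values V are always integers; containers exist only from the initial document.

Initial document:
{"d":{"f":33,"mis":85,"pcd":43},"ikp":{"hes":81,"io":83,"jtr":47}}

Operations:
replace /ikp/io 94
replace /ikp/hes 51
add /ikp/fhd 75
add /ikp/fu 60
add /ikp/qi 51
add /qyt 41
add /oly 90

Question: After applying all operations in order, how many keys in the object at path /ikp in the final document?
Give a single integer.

After op 1 (replace /ikp/io 94): {"d":{"f":33,"mis":85,"pcd":43},"ikp":{"hes":81,"io":94,"jtr":47}}
After op 2 (replace /ikp/hes 51): {"d":{"f":33,"mis":85,"pcd":43},"ikp":{"hes":51,"io":94,"jtr":47}}
After op 3 (add /ikp/fhd 75): {"d":{"f":33,"mis":85,"pcd":43},"ikp":{"fhd":75,"hes":51,"io":94,"jtr":47}}
After op 4 (add /ikp/fu 60): {"d":{"f":33,"mis":85,"pcd":43},"ikp":{"fhd":75,"fu":60,"hes":51,"io":94,"jtr":47}}
After op 5 (add /ikp/qi 51): {"d":{"f":33,"mis":85,"pcd":43},"ikp":{"fhd":75,"fu":60,"hes":51,"io":94,"jtr":47,"qi":51}}
After op 6 (add /qyt 41): {"d":{"f":33,"mis":85,"pcd":43},"ikp":{"fhd":75,"fu":60,"hes":51,"io":94,"jtr":47,"qi":51},"qyt":41}
After op 7 (add /oly 90): {"d":{"f":33,"mis":85,"pcd":43},"ikp":{"fhd":75,"fu":60,"hes":51,"io":94,"jtr":47,"qi":51},"oly":90,"qyt":41}
Size at path /ikp: 6

Answer: 6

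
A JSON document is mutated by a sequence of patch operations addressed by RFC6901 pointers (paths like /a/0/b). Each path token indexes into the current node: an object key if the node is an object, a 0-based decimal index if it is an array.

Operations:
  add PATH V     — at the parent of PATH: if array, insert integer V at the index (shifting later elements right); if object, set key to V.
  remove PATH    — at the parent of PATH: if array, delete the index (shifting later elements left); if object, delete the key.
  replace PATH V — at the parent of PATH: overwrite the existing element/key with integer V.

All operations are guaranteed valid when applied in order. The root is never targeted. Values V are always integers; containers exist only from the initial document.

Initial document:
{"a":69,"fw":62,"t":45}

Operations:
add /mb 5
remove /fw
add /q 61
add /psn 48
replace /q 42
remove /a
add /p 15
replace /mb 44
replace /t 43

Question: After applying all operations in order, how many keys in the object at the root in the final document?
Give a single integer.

After op 1 (add /mb 5): {"a":69,"fw":62,"mb":5,"t":45}
After op 2 (remove /fw): {"a":69,"mb":5,"t":45}
After op 3 (add /q 61): {"a":69,"mb":5,"q":61,"t":45}
After op 4 (add /psn 48): {"a":69,"mb":5,"psn":48,"q":61,"t":45}
After op 5 (replace /q 42): {"a":69,"mb":5,"psn":48,"q":42,"t":45}
After op 6 (remove /a): {"mb":5,"psn":48,"q":42,"t":45}
After op 7 (add /p 15): {"mb":5,"p":15,"psn":48,"q":42,"t":45}
After op 8 (replace /mb 44): {"mb":44,"p":15,"psn":48,"q":42,"t":45}
After op 9 (replace /t 43): {"mb":44,"p":15,"psn":48,"q":42,"t":43}
Size at the root: 5

Answer: 5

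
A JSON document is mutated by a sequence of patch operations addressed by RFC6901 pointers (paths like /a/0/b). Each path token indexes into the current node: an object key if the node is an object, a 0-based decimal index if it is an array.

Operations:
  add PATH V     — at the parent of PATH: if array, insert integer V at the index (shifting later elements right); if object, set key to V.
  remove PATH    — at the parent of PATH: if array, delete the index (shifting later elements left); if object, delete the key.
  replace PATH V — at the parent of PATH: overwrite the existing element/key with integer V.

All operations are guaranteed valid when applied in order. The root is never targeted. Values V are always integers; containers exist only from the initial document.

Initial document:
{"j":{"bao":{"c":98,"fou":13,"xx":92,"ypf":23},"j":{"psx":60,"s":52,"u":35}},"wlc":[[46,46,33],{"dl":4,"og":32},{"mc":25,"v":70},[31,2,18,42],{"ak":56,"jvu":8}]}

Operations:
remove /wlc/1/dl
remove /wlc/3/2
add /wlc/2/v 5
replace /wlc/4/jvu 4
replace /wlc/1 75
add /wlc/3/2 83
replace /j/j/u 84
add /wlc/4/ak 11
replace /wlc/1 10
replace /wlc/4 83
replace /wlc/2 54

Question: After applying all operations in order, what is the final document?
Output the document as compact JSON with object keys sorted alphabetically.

Answer: {"j":{"bao":{"c":98,"fou":13,"xx":92,"ypf":23},"j":{"psx":60,"s":52,"u":84}},"wlc":[[46,46,33],10,54,[31,2,83,42],83]}

Derivation:
After op 1 (remove /wlc/1/dl): {"j":{"bao":{"c":98,"fou":13,"xx":92,"ypf":23},"j":{"psx":60,"s":52,"u":35}},"wlc":[[46,46,33],{"og":32},{"mc":25,"v":70},[31,2,18,42],{"ak":56,"jvu":8}]}
After op 2 (remove /wlc/3/2): {"j":{"bao":{"c":98,"fou":13,"xx":92,"ypf":23},"j":{"psx":60,"s":52,"u":35}},"wlc":[[46,46,33],{"og":32},{"mc":25,"v":70},[31,2,42],{"ak":56,"jvu":8}]}
After op 3 (add /wlc/2/v 5): {"j":{"bao":{"c":98,"fou":13,"xx":92,"ypf":23},"j":{"psx":60,"s":52,"u":35}},"wlc":[[46,46,33],{"og":32},{"mc":25,"v":5},[31,2,42],{"ak":56,"jvu":8}]}
After op 4 (replace /wlc/4/jvu 4): {"j":{"bao":{"c":98,"fou":13,"xx":92,"ypf":23},"j":{"psx":60,"s":52,"u":35}},"wlc":[[46,46,33],{"og":32},{"mc":25,"v":5},[31,2,42],{"ak":56,"jvu":4}]}
After op 5 (replace /wlc/1 75): {"j":{"bao":{"c":98,"fou":13,"xx":92,"ypf":23},"j":{"psx":60,"s":52,"u":35}},"wlc":[[46,46,33],75,{"mc":25,"v":5},[31,2,42],{"ak":56,"jvu":4}]}
After op 6 (add /wlc/3/2 83): {"j":{"bao":{"c":98,"fou":13,"xx":92,"ypf":23},"j":{"psx":60,"s":52,"u":35}},"wlc":[[46,46,33],75,{"mc":25,"v":5},[31,2,83,42],{"ak":56,"jvu":4}]}
After op 7 (replace /j/j/u 84): {"j":{"bao":{"c":98,"fou":13,"xx":92,"ypf":23},"j":{"psx":60,"s":52,"u":84}},"wlc":[[46,46,33],75,{"mc":25,"v":5},[31,2,83,42],{"ak":56,"jvu":4}]}
After op 8 (add /wlc/4/ak 11): {"j":{"bao":{"c":98,"fou":13,"xx":92,"ypf":23},"j":{"psx":60,"s":52,"u":84}},"wlc":[[46,46,33],75,{"mc":25,"v":5},[31,2,83,42],{"ak":11,"jvu":4}]}
After op 9 (replace /wlc/1 10): {"j":{"bao":{"c":98,"fou":13,"xx":92,"ypf":23},"j":{"psx":60,"s":52,"u":84}},"wlc":[[46,46,33],10,{"mc":25,"v":5},[31,2,83,42],{"ak":11,"jvu":4}]}
After op 10 (replace /wlc/4 83): {"j":{"bao":{"c":98,"fou":13,"xx":92,"ypf":23},"j":{"psx":60,"s":52,"u":84}},"wlc":[[46,46,33],10,{"mc":25,"v":5},[31,2,83,42],83]}
After op 11 (replace /wlc/2 54): {"j":{"bao":{"c":98,"fou":13,"xx":92,"ypf":23},"j":{"psx":60,"s":52,"u":84}},"wlc":[[46,46,33],10,54,[31,2,83,42],83]}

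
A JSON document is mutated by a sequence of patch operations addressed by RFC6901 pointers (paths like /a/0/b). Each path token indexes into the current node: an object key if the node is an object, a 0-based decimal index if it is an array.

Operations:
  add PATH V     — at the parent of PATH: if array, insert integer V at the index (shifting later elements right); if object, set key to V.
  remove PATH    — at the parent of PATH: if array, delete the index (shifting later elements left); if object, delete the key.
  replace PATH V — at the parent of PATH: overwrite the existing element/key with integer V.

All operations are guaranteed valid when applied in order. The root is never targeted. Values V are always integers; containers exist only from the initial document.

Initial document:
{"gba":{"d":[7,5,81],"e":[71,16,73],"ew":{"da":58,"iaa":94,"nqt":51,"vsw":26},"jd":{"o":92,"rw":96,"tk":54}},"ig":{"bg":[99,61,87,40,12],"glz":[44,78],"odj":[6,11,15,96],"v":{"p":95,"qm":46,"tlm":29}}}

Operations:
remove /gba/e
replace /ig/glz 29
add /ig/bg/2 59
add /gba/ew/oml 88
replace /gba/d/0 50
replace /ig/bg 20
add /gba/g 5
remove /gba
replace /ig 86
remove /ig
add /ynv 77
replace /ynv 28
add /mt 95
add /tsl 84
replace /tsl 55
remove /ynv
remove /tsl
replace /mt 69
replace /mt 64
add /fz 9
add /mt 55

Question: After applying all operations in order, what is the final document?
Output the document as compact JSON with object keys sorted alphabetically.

Answer: {"fz":9,"mt":55}

Derivation:
After op 1 (remove /gba/e): {"gba":{"d":[7,5,81],"ew":{"da":58,"iaa":94,"nqt":51,"vsw":26},"jd":{"o":92,"rw":96,"tk":54}},"ig":{"bg":[99,61,87,40,12],"glz":[44,78],"odj":[6,11,15,96],"v":{"p":95,"qm":46,"tlm":29}}}
After op 2 (replace /ig/glz 29): {"gba":{"d":[7,5,81],"ew":{"da":58,"iaa":94,"nqt":51,"vsw":26},"jd":{"o":92,"rw":96,"tk":54}},"ig":{"bg":[99,61,87,40,12],"glz":29,"odj":[6,11,15,96],"v":{"p":95,"qm":46,"tlm":29}}}
After op 3 (add /ig/bg/2 59): {"gba":{"d":[7,5,81],"ew":{"da":58,"iaa":94,"nqt":51,"vsw":26},"jd":{"o":92,"rw":96,"tk":54}},"ig":{"bg":[99,61,59,87,40,12],"glz":29,"odj":[6,11,15,96],"v":{"p":95,"qm":46,"tlm":29}}}
After op 4 (add /gba/ew/oml 88): {"gba":{"d":[7,5,81],"ew":{"da":58,"iaa":94,"nqt":51,"oml":88,"vsw":26},"jd":{"o":92,"rw":96,"tk":54}},"ig":{"bg":[99,61,59,87,40,12],"glz":29,"odj":[6,11,15,96],"v":{"p":95,"qm":46,"tlm":29}}}
After op 5 (replace /gba/d/0 50): {"gba":{"d":[50,5,81],"ew":{"da":58,"iaa":94,"nqt":51,"oml":88,"vsw":26},"jd":{"o":92,"rw":96,"tk":54}},"ig":{"bg":[99,61,59,87,40,12],"glz":29,"odj":[6,11,15,96],"v":{"p":95,"qm":46,"tlm":29}}}
After op 6 (replace /ig/bg 20): {"gba":{"d":[50,5,81],"ew":{"da":58,"iaa":94,"nqt":51,"oml":88,"vsw":26},"jd":{"o":92,"rw":96,"tk":54}},"ig":{"bg":20,"glz":29,"odj":[6,11,15,96],"v":{"p":95,"qm":46,"tlm":29}}}
After op 7 (add /gba/g 5): {"gba":{"d":[50,5,81],"ew":{"da":58,"iaa":94,"nqt":51,"oml":88,"vsw":26},"g":5,"jd":{"o":92,"rw":96,"tk":54}},"ig":{"bg":20,"glz":29,"odj":[6,11,15,96],"v":{"p":95,"qm":46,"tlm":29}}}
After op 8 (remove /gba): {"ig":{"bg":20,"glz":29,"odj":[6,11,15,96],"v":{"p":95,"qm":46,"tlm":29}}}
After op 9 (replace /ig 86): {"ig":86}
After op 10 (remove /ig): {}
After op 11 (add /ynv 77): {"ynv":77}
After op 12 (replace /ynv 28): {"ynv":28}
After op 13 (add /mt 95): {"mt":95,"ynv":28}
After op 14 (add /tsl 84): {"mt":95,"tsl":84,"ynv":28}
After op 15 (replace /tsl 55): {"mt":95,"tsl":55,"ynv":28}
After op 16 (remove /ynv): {"mt":95,"tsl":55}
After op 17 (remove /tsl): {"mt":95}
After op 18 (replace /mt 69): {"mt":69}
After op 19 (replace /mt 64): {"mt":64}
After op 20 (add /fz 9): {"fz":9,"mt":64}
After op 21 (add /mt 55): {"fz":9,"mt":55}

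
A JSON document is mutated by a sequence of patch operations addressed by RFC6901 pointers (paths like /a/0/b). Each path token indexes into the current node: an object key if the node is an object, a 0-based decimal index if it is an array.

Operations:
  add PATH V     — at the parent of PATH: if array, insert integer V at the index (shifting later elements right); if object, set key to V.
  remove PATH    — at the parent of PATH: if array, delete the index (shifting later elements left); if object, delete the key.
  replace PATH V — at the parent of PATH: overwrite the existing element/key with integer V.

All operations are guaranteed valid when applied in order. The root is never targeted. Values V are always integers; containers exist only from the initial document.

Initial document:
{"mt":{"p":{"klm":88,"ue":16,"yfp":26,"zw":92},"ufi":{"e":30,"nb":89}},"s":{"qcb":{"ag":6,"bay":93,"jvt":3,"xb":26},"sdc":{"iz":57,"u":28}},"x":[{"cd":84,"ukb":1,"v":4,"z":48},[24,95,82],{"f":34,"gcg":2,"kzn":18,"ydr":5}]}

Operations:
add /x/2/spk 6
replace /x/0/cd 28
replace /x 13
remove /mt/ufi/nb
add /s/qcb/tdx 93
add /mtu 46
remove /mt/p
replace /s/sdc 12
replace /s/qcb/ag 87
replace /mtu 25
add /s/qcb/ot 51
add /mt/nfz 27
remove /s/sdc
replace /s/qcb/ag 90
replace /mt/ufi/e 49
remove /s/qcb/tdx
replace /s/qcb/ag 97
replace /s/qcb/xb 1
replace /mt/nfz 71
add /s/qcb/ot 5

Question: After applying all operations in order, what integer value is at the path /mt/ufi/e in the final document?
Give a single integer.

After op 1 (add /x/2/spk 6): {"mt":{"p":{"klm":88,"ue":16,"yfp":26,"zw":92},"ufi":{"e":30,"nb":89}},"s":{"qcb":{"ag":6,"bay":93,"jvt":3,"xb":26},"sdc":{"iz":57,"u":28}},"x":[{"cd":84,"ukb":1,"v":4,"z":48},[24,95,82],{"f":34,"gcg":2,"kzn":18,"spk":6,"ydr":5}]}
After op 2 (replace /x/0/cd 28): {"mt":{"p":{"klm":88,"ue":16,"yfp":26,"zw":92},"ufi":{"e":30,"nb":89}},"s":{"qcb":{"ag":6,"bay":93,"jvt":3,"xb":26},"sdc":{"iz":57,"u":28}},"x":[{"cd":28,"ukb":1,"v":4,"z":48},[24,95,82],{"f":34,"gcg":2,"kzn":18,"spk":6,"ydr":5}]}
After op 3 (replace /x 13): {"mt":{"p":{"klm":88,"ue":16,"yfp":26,"zw":92},"ufi":{"e":30,"nb":89}},"s":{"qcb":{"ag":6,"bay":93,"jvt":3,"xb":26},"sdc":{"iz":57,"u":28}},"x":13}
After op 4 (remove /mt/ufi/nb): {"mt":{"p":{"klm":88,"ue":16,"yfp":26,"zw":92},"ufi":{"e":30}},"s":{"qcb":{"ag":6,"bay":93,"jvt":3,"xb":26},"sdc":{"iz":57,"u":28}},"x":13}
After op 5 (add /s/qcb/tdx 93): {"mt":{"p":{"klm":88,"ue":16,"yfp":26,"zw":92},"ufi":{"e":30}},"s":{"qcb":{"ag":6,"bay":93,"jvt":3,"tdx":93,"xb":26},"sdc":{"iz":57,"u":28}},"x":13}
After op 6 (add /mtu 46): {"mt":{"p":{"klm":88,"ue":16,"yfp":26,"zw":92},"ufi":{"e":30}},"mtu":46,"s":{"qcb":{"ag":6,"bay":93,"jvt":3,"tdx":93,"xb":26},"sdc":{"iz":57,"u":28}},"x":13}
After op 7 (remove /mt/p): {"mt":{"ufi":{"e":30}},"mtu":46,"s":{"qcb":{"ag":6,"bay":93,"jvt":3,"tdx":93,"xb":26},"sdc":{"iz":57,"u":28}},"x":13}
After op 8 (replace /s/sdc 12): {"mt":{"ufi":{"e":30}},"mtu":46,"s":{"qcb":{"ag":6,"bay":93,"jvt":3,"tdx":93,"xb":26},"sdc":12},"x":13}
After op 9 (replace /s/qcb/ag 87): {"mt":{"ufi":{"e":30}},"mtu":46,"s":{"qcb":{"ag":87,"bay":93,"jvt":3,"tdx":93,"xb":26},"sdc":12},"x":13}
After op 10 (replace /mtu 25): {"mt":{"ufi":{"e":30}},"mtu":25,"s":{"qcb":{"ag":87,"bay":93,"jvt":3,"tdx":93,"xb":26},"sdc":12},"x":13}
After op 11 (add /s/qcb/ot 51): {"mt":{"ufi":{"e":30}},"mtu":25,"s":{"qcb":{"ag":87,"bay":93,"jvt":3,"ot":51,"tdx":93,"xb":26},"sdc":12},"x":13}
After op 12 (add /mt/nfz 27): {"mt":{"nfz":27,"ufi":{"e":30}},"mtu":25,"s":{"qcb":{"ag":87,"bay":93,"jvt":3,"ot":51,"tdx":93,"xb":26},"sdc":12},"x":13}
After op 13 (remove /s/sdc): {"mt":{"nfz":27,"ufi":{"e":30}},"mtu":25,"s":{"qcb":{"ag":87,"bay":93,"jvt":3,"ot":51,"tdx":93,"xb":26}},"x":13}
After op 14 (replace /s/qcb/ag 90): {"mt":{"nfz":27,"ufi":{"e":30}},"mtu":25,"s":{"qcb":{"ag":90,"bay":93,"jvt":3,"ot":51,"tdx":93,"xb":26}},"x":13}
After op 15 (replace /mt/ufi/e 49): {"mt":{"nfz":27,"ufi":{"e":49}},"mtu":25,"s":{"qcb":{"ag":90,"bay":93,"jvt":3,"ot":51,"tdx":93,"xb":26}},"x":13}
After op 16 (remove /s/qcb/tdx): {"mt":{"nfz":27,"ufi":{"e":49}},"mtu":25,"s":{"qcb":{"ag":90,"bay":93,"jvt":3,"ot":51,"xb":26}},"x":13}
After op 17 (replace /s/qcb/ag 97): {"mt":{"nfz":27,"ufi":{"e":49}},"mtu":25,"s":{"qcb":{"ag":97,"bay":93,"jvt":3,"ot":51,"xb":26}},"x":13}
After op 18 (replace /s/qcb/xb 1): {"mt":{"nfz":27,"ufi":{"e":49}},"mtu":25,"s":{"qcb":{"ag":97,"bay":93,"jvt":3,"ot":51,"xb":1}},"x":13}
After op 19 (replace /mt/nfz 71): {"mt":{"nfz":71,"ufi":{"e":49}},"mtu":25,"s":{"qcb":{"ag":97,"bay":93,"jvt":3,"ot":51,"xb":1}},"x":13}
After op 20 (add /s/qcb/ot 5): {"mt":{"nfz":71,"ufi":{"e":49}},"mtu":25,"s":{"qcb":{"ag":97,"bay":93,"jvt":3,"ot":5,"xb":1}},"x":13}
Value at /mt/ufi/e: 49

Answer: 49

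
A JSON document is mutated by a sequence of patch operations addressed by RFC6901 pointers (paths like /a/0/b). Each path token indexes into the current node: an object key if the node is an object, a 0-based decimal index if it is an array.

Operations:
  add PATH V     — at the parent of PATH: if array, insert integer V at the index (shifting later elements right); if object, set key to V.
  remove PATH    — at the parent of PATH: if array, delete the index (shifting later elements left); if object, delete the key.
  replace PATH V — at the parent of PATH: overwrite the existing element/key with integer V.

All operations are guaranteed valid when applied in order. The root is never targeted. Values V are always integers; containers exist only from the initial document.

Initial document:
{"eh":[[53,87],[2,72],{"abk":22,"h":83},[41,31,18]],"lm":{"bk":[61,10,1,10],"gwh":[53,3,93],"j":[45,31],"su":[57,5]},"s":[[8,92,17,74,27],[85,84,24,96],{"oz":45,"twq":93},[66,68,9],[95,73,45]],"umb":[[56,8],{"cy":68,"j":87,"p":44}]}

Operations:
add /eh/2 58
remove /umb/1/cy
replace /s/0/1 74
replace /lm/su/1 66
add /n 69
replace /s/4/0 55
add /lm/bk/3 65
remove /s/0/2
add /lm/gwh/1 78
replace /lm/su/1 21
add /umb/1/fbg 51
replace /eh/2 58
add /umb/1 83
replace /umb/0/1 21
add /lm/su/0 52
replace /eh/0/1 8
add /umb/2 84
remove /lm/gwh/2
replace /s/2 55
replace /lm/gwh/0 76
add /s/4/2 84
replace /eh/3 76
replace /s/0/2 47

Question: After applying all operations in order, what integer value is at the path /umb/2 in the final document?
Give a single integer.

After op 1 (add /eh/2 58): {"eh":[[53,87],[2,72],58,{"abk":22,"h":83},[41,31,18]],"lm":{"bk":[61,10,1,10],"gwh":[53,3,93],"j":[45,31],"su":[57,5]},"s":[[8,92,17,74,27],[85,84,24,96],{"oz":45,"twq":93},[66,68,9],[95,73,45]],"umb":[[56,8],{"cy":68,"j":87,"p":44}]}
After op 2 (remove /umb/1/cy): {"eh":[[53,87],[2,72],58,{"abk":22,"h":83},[41,31,18]],"lm":{"bk":[61,10,1,10],"gwh":[53,3,93],"j":[45,31],"su":[57,5]},"s":[[8,92,17,74,27],[85,84,24,96],{"oz":45,"twq":93},[66,68,9],[95,73,45]],"umb":[[56,8],{"j":87,"p":44}]}
After op 3 (replace /s/0/1 74): {"eh":[[53,87],[2,72],58,{"abk":22,"h":83},[41,31,18]],"lm":{"bk":[61,10,1,10],"gwh":[53,3,93],"j":[45,31],"su":[57,5]},"s":[[8,74,17,74,27],[85,84,24,96],{"oz":45,"twq":93},[66,68,9],[95,73,45]],"umb":[[56,8],{"j":87,"p":44}]}
After op 4 (replace /lm/su/1 66): {"eh":[[53,87],[2,72],58,{"abk":22,"h":83},[41,31,18]],"lm":{"bk":[61,10,1,10],"gwh":[53,3,93],"j":[45,31],"su":[57,66]},"s":[[8,74,17,74,27],[85,84,24,96],{"oz":45,"twq":93},[66,68,9],[95,73,45]],"umb":[[56,8],{"j":87,"p":44}]}
After op 5 (add /n 69): {"eh":[[53,87],[2,72],58,{"abk":22,"h":83},[41,31,18]],"lm":{"bk":[61,10,1,10],"gwh":[53,3,93],"j":[45,31],"su":[57,66]},"n":69,"s":[[8,74,17,74,27],[85,84,24,96],{"oz":45,"twq":93},[66,68,9],[95,73,45]],"umb":[[56,8],{"j":87,"p":44}]}
After op 6 (replace /s/4/0 55): {"eh":[[53,87],[2,72],58,{"abk":22,"h":83},[41,31,18]],"lm":{"bk":[61,10,1,10],"gwh":[53,3,93],"j":[45,31],"su":[57,66]},"n":69,"s":[[8,74,17,74,27],[85,84,24,96],{"oz":45,"twq":93},[66,68,9],[55,73,45]],"umb":[[56,8],{"j":87,"p":44}]}
After op 7 (add /lm/bk/3 65): {"eh":[[53,87],[2,72],58,{"abk":22,"h":83},[41,31,18]],"lm":{"bk":[61,10,1,65,10],"gwh":[53,3,93],"j":[45,31],"su":[57,66]},"n":69,"s":[[8,74,17,74,27],[85,84,24,96],{"oz":45,"twq":93},[66,68,9],[55,73,45]],"umb":[[56,8],{"j":87,"p":44}]}
After op 8 (remove /s/0/2): {"eh":[[53,87],[2,72],58,{"abk":22,"h":83},[41,31,18]],"lm":{"bk":[61,10,1,65,10],"gwh":[53,3,93],"j":[45,31],"su":[57,66]},"n":69,"s":[[8,74,74,27],[85,84,24,96],{"oz":45,"twq":93},[66,68,9],[55,73,45]],"umb":[[56,8],{"j":87,"p":44}]}
After op 9 (add /lm/gwh/1 78): {"eh":[[53,87],[2,72],58,{"abk":22,"h":83},[41,31,18]],"lm":{"bk":[61,10,1,65,10],"gwh":[53,78,3,93],"j":[45,31],"su":[57,66]},"n":69,"s":[[8,74,74,27],[85,84,24,96],{"oz":45,"twq":93},[66,68,9],[55,73,45]],"umb":[[56,8],{"j":87,"p":44}]}
After op 10 (replace /lm/su/1 21): {"eh":[[53,87],[2,72],58,{"abk":22,"h":83},[41,31,18]],"lm":{"bk":[61,10,1,65,10],"gwh":[53,78,3,93],"j":[45,31],"su":[57,21]},"n":69,"s":[[8,74,74,27],[85,84,24,96],{"oz":45,"twq":93},[66,68,9],[55,73,45]],"umb":[[56,8],{"j":87,"p":44}]}
After op 11 (add /umb/1/fbg 51): {"eh":[[53,87],[2,72],58,{"abk":22,"h":83},[41,31,18]],"lm":{"bk":[61,10,1,65,10],"gwh":[53,78,3,93],"j":[45,31],"su":[57,21]},"n":69,"s":[[8,74,74,27],[85,84,24,96],{"oz":45,"twq":93},[66,68,9],[55,73,45]],"umb":[[56,8],{"fbg":51,"j":87,"p":44}]}
After op 12 (replace /eh/2 58): {"eh":[[53,87],[2,72],58,{"abk":22,"h":83},[41,31,18]],"lm":{"bk":[61,10,1,65,10],"gwh":[53,78,3,93],"j":[45,31],"su":[57,21]},"n":69,"s":[[8,74,74,27],[85,84,24,96],{"oz":45,"twq":93},[66,68,9],[55,73,45]],"umb":[[56,8],{"fbg":51,"j":87,"p":44}]}
After op 13 (add /umb/1 83): {"eh":[[53,87],[2,72],58,{"abk":22,"h":83},[41,31,18]],"lm":{"bk":[61,10,1,65,10],"gwh":[53,78,3,93],"j":[45,31],"su":[57,21]},"n":69,"s":[[8,74,74,27],[85,84,24,96],{"oz":45,"twq":93},[66,68,9],[55,73,45]],"umb":[[56,8],83,{"fbg":51,"j":87,"p":44}]}
After op 14 (replace /umb/0/1 21): {"eh":[[53,87],[2,72],58,{"abk":22,"h":83},[41,31,18]],"lm":{"bk":[61,10,1,65,10],"gwh":[53,78,3,93],"j":[45,31],"su":[57,21]},"n":69,"s":[[8,74,74,27],[85,84,24,96],{"oz":45,"twq":93},[66,68,9],[55,73,45]],"umb":[[56,21],83,{"fbg":51,"j":87,"p":44}]}
After op 15 (add /lm/su/0 52): {"eh":[[53,87],[2,72],58,{"abk":22,"h":83},[41,31,18]],"lm":{"bk":[61,10,1,65,10],"gwh":[53,78,3,93],"j":[45,31],"su":[52,57,21]},"n":69,"s":[[8,74,74,27],[85,84,24,96],{"oz":45,"twq":93},[66,68,9],[55,73,45]],"umb":[[56,21],83,{"fbg":51,"j":87,"p":44}]}
After op 16 (replace /eh/0/1 8): {"eh":[[53,8],[2,72],58,{"abk":22,"h":83},[41,31,18]],"lm":{"bk":[61,10,1,65,10],"gwh":[53,78,3,93],"j":[45,31],"su":[52,57,21]},"n":69,"s":[[8,74,74,27],[85,84,24,96],{"oz":45,"twq":93},[66,68,9],[55,73,45]],"umb":[[56,21],83,{"fbg":51,"j":87,"p":44}]}
After op 17 (add /umb/2 84): {"eh":[[53,8],[2,72],58,{"abk":22,"h":83},[41,31,18]],"lm":{"bk":[61,10,1,65,10],"gwh":[53,78,3,93],"j":[45,31],"su":[52,57,21]},"n":69,"s":[[8,74,74,27],[85,84,24,96],{"oz":45,"twq":93},[66,68,9],[55,73,45]],"umb":[[56,21],83,84,{"fbg":51,"j":87,"p":44}]}
After op 18 (remove /lm/gwh/2): {"eh":[[53,8],[2,72],58,{"abk":22,"h":83},[41,31,18]],"lm":{"bk":[61,10,1,65,10],"gwh":[53,78,93],"j":[45,31],"su":[52,57,21]},"n":69,"s":[[8,74,74,27],[85,84,24,96],{"oz":45,"twq":93},[66,68,9],[55,73,45]],"umb":[[56,21],83,84,{"fbg":51,"j":87,"p":44}]}
After op 19 (replace /s/2 55): {"eh":[[53,8],[2,72],58,{"abk":22,"h":83},[41,31,18]],"lm":{"bk":[61,10,1,65,10],"gwh":[53,78,93],"j":[45,31],"su":[52,57,21]},"n":69,"s":[[8,74,74,27],[85,84,24,96],55,[66,68,9],[55,73,45]],"umb":[[56,21],83,84,{"fbg":51,"j":87,"p":44}]}
After op 20 (replace /lm/gwh/0 76): {"eh":[[53,8],[2,72],58,{"abk":22,"h":83},[41,31,18]],"lm":{"bk":[61,10,1,65,10],"gwh":[76,78,93],"j":[45,31],"su":[52,57,21]},"n":69,"s":[[8,74,74,27],[85,84,24,96],55,[66,68,9],[55,73,45]],"umb":[[56,21],83,84,{"fbg":51,"j":87,"p":44}]}
After op 21 (add /s/4/2 84): {"eh":[[53,8],[2,72],58,{"abk":22,"h":83},[41,31,18]],"lm":{"bk":[61,10,1,65,10],"gwh":[76,78,93],"j":[45,31],"su":[52,57,21]},"n":69,"s":[[8,74,74,27],[85,84,24,96],55,[66,68,9],[55,73,84,45]],"umb":[[56,21],83,84,{"fbg":51,"j":87,"p":44}]}
After op 22 (replace /eh/3 76): {"eh":[[53,8],[2,72],58,76,[41,31,18]],"lm":{"bk":[61,10,1,65,10],"gwh":[76,78,93],"j":[45,31],"su":[52,57,21]},"n":69,"s":[[8,74,74,27],[85,84,24,96],55,[66,68,9],[55,73,84,45]],"umb":[[56,21],83,84,{"fbg":51,"j":87,"p":44}]}
After op 23 (replace /s/0/2 47): {"eh":[[53,8],[2,72],58,76,[41,31,18]],"lm":{"bk":[61,10,1,65,10],"gwh":[76,78,93],"j":[45,31],"su":[52,57,21]},"n":69,"s":[[8,74,47,27],[85,84,24,96],55,[66,68,9],[55,73,84,45]],"umb":[[56,21],83,84,{"fbg":51,"j":87,"p":44}]}
Value at /umb/2: 84

Answer: 84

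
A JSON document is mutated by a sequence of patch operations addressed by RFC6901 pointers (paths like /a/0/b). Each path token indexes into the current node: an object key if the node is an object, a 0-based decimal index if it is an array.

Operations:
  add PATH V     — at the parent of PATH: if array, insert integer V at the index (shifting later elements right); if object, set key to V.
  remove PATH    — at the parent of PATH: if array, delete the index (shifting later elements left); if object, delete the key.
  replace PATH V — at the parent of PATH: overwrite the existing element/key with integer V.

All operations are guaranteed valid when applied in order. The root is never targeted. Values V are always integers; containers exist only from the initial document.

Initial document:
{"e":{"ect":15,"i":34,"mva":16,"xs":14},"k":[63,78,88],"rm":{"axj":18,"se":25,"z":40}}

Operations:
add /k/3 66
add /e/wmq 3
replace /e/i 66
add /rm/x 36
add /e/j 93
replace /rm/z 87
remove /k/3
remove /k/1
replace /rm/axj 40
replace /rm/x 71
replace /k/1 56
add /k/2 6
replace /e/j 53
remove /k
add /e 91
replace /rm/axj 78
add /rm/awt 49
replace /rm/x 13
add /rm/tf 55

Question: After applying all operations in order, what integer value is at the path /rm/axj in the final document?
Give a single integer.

Answer: 78

Derivation:
After op 1 (add /k/3 66): {"e":{"ect":15,"i":34,"mva":16,"xs":14},"k":[63,78,88,66],"rm":{"axj":18,"se":25,"z":40}}
After op 2 (add /e/wmq 3): {"e":{"ect":15,"i":34,"mva":16,"wmq":3,"xs":14},"k":[63,78,88,66],"rm":{"axj":18,"se":25,"z":40}}
After op 3 (replace /e/i 66): {"e":{"ect":15,"i":66,"mva":16,"wmq":3,"xs":14},"k":[63,78,88,66],"rm":{"axj":18,"se":25,"z":40}}
After op 4 (add /rm/x 36): {"e":{"ect":15,"i":66,"mva":16,"wmq":3,"xs":14},"k":[63,78,88,66],"rm":{"axj":18,"se":25,"x":36,"z":40}}
After op 5 (add /e/j 93): {"e":{"ect":15,"i":66,"j":93,"mva":16,"wmq":3,"xs":14},"k":[63,78,88,66],"rm":{"axj":18,"se":25,"x":36,"z":40}}
After op 6 (replace /rm/z 87): {"e":{"ect":15,"i":66,"j":93,"mva":16,"wmq":3,"xs":14},"k":[63,78,88,66],"rm":{"axj":18,"se":25,"x":36,"z":87}}
After op 7 (remove /k/3): {"e":{"ect":15,"i":66,"j":93,"mva":16,"wmq":3,"xs":14},"k":[63,78,88],"rm":{"axj":18,"se":25,"x":36,"z":87}}
After op 8 (remove /k/1): {"e":{"ect":15,"i":66,"j":93,"mva":16,"wmq":3,"xs":14},"k":[63,88],"rm":{"axj":18,"se":25,"x":36,"z":87}}
After op 9 (replace /rm/axj 40): {"e":{"ect":15,"i":66,"j":93,"mva":16,"wmq":3,"xs":14},"k":[63,88],"rm":{"axj":40,"se":25,"x":36,"z":87}}
After op 10 (replace /rm/x 71): {"e":{"ect":15,"i":66,"j":93,"mva":16,"wmq":3,"xs":14},"k":[63,88],"rm":{"axj":40,"se":25,"x":71,"z":87}}
After op 11 (replace /k/1 56): {"e":{"ect":15,"i":66,"j":93,"mva":16,"wmq":3,"xs":14},"k":[63,56],"rm":{"axj":40,"se":25,"x":71,"z":87}}
After op 12 (add /k/2 6): {"e":{"ect":15,"i":66,"j":93,"mva":16,"wmq":3,"xs":14},"k":[63,56,6],"rm":{"axj":40,"se":25,"x":71,"z":87}}
After op 13 (replace /e/j 53): {"e":{"ect":15,"i":66,"j":53,"mva":16,"wmq":3,"xs":14},"k":[63,56,6],"rm":{"axj":40,"se":25,"x":71,"z":87}}
After op 14 (remove /k): {"e":{"ect":15,"i":66,"j":53,"mva":16,"wmq":3,"xs":14},"rm":{"axj":40,"se":25,"x":71,"z":87}}
After op 15 (add /e 91): {"e":91,"rm":{"axj":40,"se":25,"x":71,"z":87}}
After op 16 (replace /rm/axj 78): {"e":91,"rm":{"axj":78,"se":25,"x":71,"z":87}}
After op 17 (add /rm/awt 49): {"e":91,"rm":{"awt":49,"axj":78,"se":25,"x":71,"z":87}}
After op 18 (replace /rm/x 13): {"e":91,"rm":{"awt":49,"axj":78,"se":25,"x":13,"z":87}}
After op 19 (add /rm/tf 55): {"e":91,"rm":{"awt":49,"axj":78,"se":25,"tf":55,"x":13,"z":87}}
Value at /rm/axj: 78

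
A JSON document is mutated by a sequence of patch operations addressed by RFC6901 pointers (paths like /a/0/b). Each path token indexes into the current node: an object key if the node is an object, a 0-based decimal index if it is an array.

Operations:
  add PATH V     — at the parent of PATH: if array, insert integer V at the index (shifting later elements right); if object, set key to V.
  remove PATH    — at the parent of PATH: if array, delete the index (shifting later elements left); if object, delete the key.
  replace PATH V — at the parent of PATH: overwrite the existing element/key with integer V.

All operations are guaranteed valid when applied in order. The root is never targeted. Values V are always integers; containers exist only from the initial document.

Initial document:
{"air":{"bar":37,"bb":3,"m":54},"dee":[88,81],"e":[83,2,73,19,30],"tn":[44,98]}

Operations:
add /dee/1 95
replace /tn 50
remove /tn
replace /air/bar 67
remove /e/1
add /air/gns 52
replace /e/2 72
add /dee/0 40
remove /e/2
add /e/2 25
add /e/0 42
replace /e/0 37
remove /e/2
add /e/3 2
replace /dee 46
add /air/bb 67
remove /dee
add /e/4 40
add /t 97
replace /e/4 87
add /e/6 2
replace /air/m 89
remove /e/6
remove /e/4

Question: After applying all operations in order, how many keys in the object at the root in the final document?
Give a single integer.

After op 1 (add /dee/1 95): {"air":{"bar":37,"bb":3,"m":54},"dee":[88,95,81],"e":[83,2,73,19,30],"tn":[44,98]}
After op 2 (replace /tn 50): {"air":{"bar":37,"bb":3,"m":54},"dee":[88,95,81],"e":[83,2,73,19,30],"tn":50}
After op 3 (remove /tn): {"air":{"bar":37,"bb":3,"m":54},"dee":[88,95,81],"e":[83,2,73,19,30]}
After op 4 (replace /air/bar 67): {"air":{"bar":67,"bb":3,"m":54},"dee":[88,95,81],"e":[83,2,73,19,30]}
After op 5 (remove /e/1): {"air":{"bar":67,"bb":3,"m":54},"dee":[88,95,81],"e":[83,73,19,30]}
After op 6 (add /air/gns 52): {"air":{"bar":67,"bb":3,"gns":52,"m":54},"dee":[88,95,81],"e":[83,73,19,30]}
After op 7 (replace /e/2 72): {"air":{"bar":67,"bb":3,"gns":52,"m":54},"dee":[88,95,81],"e":[83,73,72,30]}
After op 8 (add /dee/0 40): {"air":{"bar":67,"bb":3,"gns":52,"m":54},"dee":[40,88,95,81],"e":[83,73,72,30]}
After op 9 (remove /e/2): {"air":{"bar":67,"bb":3,"gns":52,"m":54},"dee":[40,88,95,81],"e":[83,73,30]}
After op 10 (add /e/2 25): {"air":{"bar":67,"bb":3,"gns":52,"m":54},"dee":[40,88,95,81],"e":[83,73,25,30]}
After op 11 (add /e/0 42): {"air":{"bar":67,"bb":3,"gns":52,"m":54},"dee":[40,88,95,81],"e":[42,83,73,25,30]}
After op 12 (replace /e/0 37): {"air":{"bar":67,"bb":3,"gns":52,"m":54},"dee":[40,88,95,81],"e":[37,83,73,25,30]}
After op 13 (remove /e/2): {"air":{"bar":67,"bb":3,"gns":52,"m":54},"dee":[40,88,95,81],"e":[37,83,25,30]}
After op 14 (add /e/3 2): {"air":{"bar":67,"bb":3,"gns":52,"m":54},"dee":[40,88,95,81],"e":[37,83,25,2,30]}
After op 15 (replace /dee 46): {"air":{"bar":67,"bb":3,"gns":52,"m":54},"dee":46,"e":[37,83,25,2,30]}
After op 16 (add /air/bb 67): {"air":{"bar":67,"bb":67,"gns":52,"m":54},"dee":46,"e":[37,83,25,2,30]}
After op 17 (remove /dee): {"air":{"bar":67,"bb":67,"gns":52,"m":54},"e":[37,83,25,2,30]}
After op 18 (add /e/4 40): {"air":{"bar":67,"bb":67,"gns":52,"m":54},"e":[37,83,25,2,40,30]}
After op 19 (add /t 97): {"air":{"bar":67,"bb":67,"gns":52,"m":54},"e":[37,83,25,2,40,30],"t":97}
After op 20 (replace /e/4 87): {"air":{"bar":67,"bb":67,"gns":52,"m":54},"e":[37,83,25,2,87,30],"t":97}
After op 21 (add /e/6 2): {"air":{"bar":67,"bb":67,"gns":52,"m":54},"e":[37,83,25,2,87,30,2],"t":97}
After op 22 (replace /air/m 89): {"air":{"bar":67,"bb":67,"gns":52,"m":89},"e":[37,83,25,2,87,30,2],"t":97}
After op 23 (remove /e/6): {"air":{"bar":67,"bb":67,"gns":52,"m":89},"e":[37,83,25,2,87,30],"t":97}
After op 24 (remove /e/4): {"air":{"bar":67,"bb":67,"gns":52,"m":89},"e":[37,83,25,2,30],"t":97}
Size at the root: 3

Answer: 3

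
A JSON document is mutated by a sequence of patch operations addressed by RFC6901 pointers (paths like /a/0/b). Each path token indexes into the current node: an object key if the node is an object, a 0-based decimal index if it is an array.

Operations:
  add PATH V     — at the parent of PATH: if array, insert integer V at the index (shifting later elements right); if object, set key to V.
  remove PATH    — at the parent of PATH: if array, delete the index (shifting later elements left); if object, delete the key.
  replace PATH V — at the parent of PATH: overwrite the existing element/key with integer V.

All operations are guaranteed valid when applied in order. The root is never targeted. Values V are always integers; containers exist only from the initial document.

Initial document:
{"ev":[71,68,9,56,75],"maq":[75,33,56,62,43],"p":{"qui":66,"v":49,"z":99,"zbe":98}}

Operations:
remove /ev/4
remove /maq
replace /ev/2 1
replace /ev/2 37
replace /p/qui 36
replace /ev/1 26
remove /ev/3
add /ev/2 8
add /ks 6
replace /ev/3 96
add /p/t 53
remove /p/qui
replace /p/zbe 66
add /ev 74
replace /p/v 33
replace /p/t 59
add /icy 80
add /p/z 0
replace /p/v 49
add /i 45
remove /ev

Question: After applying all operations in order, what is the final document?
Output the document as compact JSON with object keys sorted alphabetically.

Answer: {"i":45,"icy":80,"ks":6,"p":{"t":59,"v":49,"z":0,"zbe":66}}

Derivation:
After op 1 (remove /ev/4): {"ev":[71,68,9,56],"maq":[75,33,56,62,43],"p":{"qui":66,"v":49,"z":99,"zbe":98}}
After op 2 (remove /maq): {"ev":[71,68,9,56],"p":{"qui":66,"v":49,"z":99,"zbe":98}}
After op 3 (replace /ev/2 1): {"ev":[71,68,1,56],"p":{"qui":66,"v":49,"z":99,"zbe":98}}
After op 4 (replace /ev/2 37): {"ev":[71,68,37,56],"p":{"qui":66,"v":49,"z":99,"zbe":98}}
After op 5 (replace /p/qui 36): {"ev":[71,68,37,56],"p":{"qui":36,"v":49,"z":99,"zbe":98}}
After op 6 (replace /ev/1 26): {"ev":[71,26,37,56],"p":{"qui":36,"v":49,"z":99,"zbe":98}}
After op 7 (remove /ev/3): {"ev":[71,26,37],"p":{"qui":36,"v":49,"z":99,"zbe":98}}
After op 8 (add /ev/2 8): {"ev":[71,26,8,37],"p":{"qui":36,"v":49,"z":99,"zbe":98}}
After op 9 (add /ks 6): {"ev":[71,26,8,37],"ks":6,"p":{"qui":36,"v":49,"z":99,"zbe":98}}
After op 10 (replace /ev/3 96): {"ev":[71,26,8,96],"ks":6,"p":{"qui":36,"v":49,"z":99,"zbe":98}}
After op 11 (add /p/t 53): {"ev":[71,26,8,96],"ks":6,"p":{"qui":36,"t":53,"v":49,"z":99,"zbe":98}}
After op 12 (remove /p/qui): {"ev":[71,26,8,96],"ks":6,"p":{"t":53,"v":49,"z":99,"zbe":98}}
After op 13 (replace /p/zbe 66): {"ev":[71,26,8,96],"ks":6,"p":{"t":53,"v":49,"z":99,"zbe":66}}
After op 14 (add /ev 74): {"ev":74,"ks":6,"p":{"t":53,"v":49,"z":99,"zbe":66}}
After op 15 (replace /p/v 33): {"ev":74,"ks":6,"p":{"t":53,"v":33,"z":99,"zbe":66}}
After op 16 (replace /p/t 59): {"ev":74,"ks":6,"p":{"t":59,"v":33,"z":99,"zbe":66}}
After op 17 (add /icy 80): {"ev":74,"icy":80,"ks":6,"p":{"t":59,"v":33,"z":99,"zbe":66}}
After op 18 (add /p/z 0): {"ev":74,"icy":80,"ks":6,"p":{"t":59,"v":33,"z":0,"zbe":66}}
After op 19 (replace /p/v 49): {"ev":74,"icy":80,"ks":6,"p":{"t":59,"v":49,"z":0,"zbe":66}}
After op 20 (add /i 45): {"ev":74,"i":45,"icy":80,"ks":6,"p":{"t":59,"v":49,"z":0,"zbe":66}}
After op 21 (remove /ev): {"i":45,"icy":80,"ks":6,"p":{"t":59,"v":49,"z":0,"zbe":66}}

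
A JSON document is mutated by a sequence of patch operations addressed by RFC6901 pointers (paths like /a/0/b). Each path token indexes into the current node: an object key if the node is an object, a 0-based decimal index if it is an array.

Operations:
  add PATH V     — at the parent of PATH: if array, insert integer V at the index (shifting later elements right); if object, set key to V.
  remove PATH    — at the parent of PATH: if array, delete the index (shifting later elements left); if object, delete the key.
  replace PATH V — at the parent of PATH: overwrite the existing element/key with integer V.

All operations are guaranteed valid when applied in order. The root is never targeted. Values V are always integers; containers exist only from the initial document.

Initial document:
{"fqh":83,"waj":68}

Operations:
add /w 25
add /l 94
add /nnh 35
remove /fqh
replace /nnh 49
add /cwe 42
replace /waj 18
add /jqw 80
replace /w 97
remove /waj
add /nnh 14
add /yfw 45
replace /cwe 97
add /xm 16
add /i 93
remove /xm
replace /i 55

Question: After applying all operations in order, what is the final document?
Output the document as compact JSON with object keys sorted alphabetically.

After op 1 (add /w 25): {"fqh":83,"w":25,"waj":68}
After op 2 (add /l 94): {"fqh":83,"l":94,"w":25,"waj":68}
After op 3 (add /nnh 35): {"fqh":83,"l":94,"nnh":35,"w":25,"waj":68}
After op 4 (remove /fqh): {"l":94,"nnh":35,"w":25,"waj":68}
After op 5 (replace /nnh 49): {"l":94,"nnh":49,"w":25,"waj":68}
After op 6 (add /cwe 42): {"cwe":42,"l":94,"nnh":49,"w":25,"waj":68}
After op 7 (replace /waj 18): {"cwe":42,"l":94,"nnh":49,"w":25,"waj":18}
After op 8 (add /jqw 80): {"cwe":42,"jqw":80,"l":94,"nnh":49,"w":25,"waj":18}
After op 9 (replace /w 97): {"cwe":42,"jqw":80,"l":94,"nnh":49,"w":97,"waj":18}
After op 10 (remove /waj): {"cwe":42,"jqw":80,"l":94,"nnh":49,"w":97}
After op 11 (add /nnh 14): {"cwe":42,"jqw":80,"l":94,"nnh":14,"w":97}
After op 12 (add /yfw 45): {"cwe":42,"jqw":80,"l":94,"nnh":14,"w":97,"yfw":45}
After op 13 (replace /cwe 97): {"cwe":97,"jqw":80,"l":94,"nnh":14,"w":97,"yfw":45}
After op 14 (add /xm 16): {"cwe":97,"jqw":80,"l":94,"nnh":14,"w":97,"xm":16,"yfw":45}
After op 15 (add /i 93): {"cwe":97,"i":93,"jqw":80,"l":94,"nnh":14,"w":97,"xm":16,"yfw":45}
After op 16 (remove /xm): {"cwe":97,"i":93,"jqw":80,"l":94,"nnh":14,"w":97,"yfw":45}
After op 17 (replace /i 55): {"cwe":97,"i":55,"jqw":80,"l":94,"nnh":14,"w":97,"yfw":45}

Answer: {"cwe":97,"i":55,"jqw":80,"l":94,"nnh":14,"w":97,"yfw":45}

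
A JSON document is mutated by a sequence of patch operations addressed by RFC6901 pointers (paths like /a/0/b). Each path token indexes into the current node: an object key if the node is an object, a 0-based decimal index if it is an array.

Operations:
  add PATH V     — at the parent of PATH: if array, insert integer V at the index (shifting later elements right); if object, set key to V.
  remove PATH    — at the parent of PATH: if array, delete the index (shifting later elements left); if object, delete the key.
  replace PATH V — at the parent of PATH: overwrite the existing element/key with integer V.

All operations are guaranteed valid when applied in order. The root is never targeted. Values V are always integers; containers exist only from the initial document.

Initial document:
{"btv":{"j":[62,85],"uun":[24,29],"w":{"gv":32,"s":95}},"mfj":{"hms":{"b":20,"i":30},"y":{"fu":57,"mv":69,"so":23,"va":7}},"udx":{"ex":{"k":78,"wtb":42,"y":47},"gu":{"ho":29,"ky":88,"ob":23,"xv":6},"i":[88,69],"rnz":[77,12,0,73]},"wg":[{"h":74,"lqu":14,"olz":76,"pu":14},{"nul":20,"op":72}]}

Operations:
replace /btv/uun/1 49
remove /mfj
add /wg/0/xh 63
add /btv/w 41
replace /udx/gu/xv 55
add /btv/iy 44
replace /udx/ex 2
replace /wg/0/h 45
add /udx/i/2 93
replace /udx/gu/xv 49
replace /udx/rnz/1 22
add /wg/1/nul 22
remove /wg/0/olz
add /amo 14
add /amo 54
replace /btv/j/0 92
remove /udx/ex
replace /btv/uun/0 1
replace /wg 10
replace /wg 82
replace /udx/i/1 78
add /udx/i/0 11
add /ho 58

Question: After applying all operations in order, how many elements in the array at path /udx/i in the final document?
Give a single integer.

Answer: 4

Derivation:
After op 1 (replace /btv/uun/1 49): {"btv":{"j":[62,85],"uun":[24,49],"w":{"gv":32,"s":95}},"mfj":{"hms":{"b":20,"i":30},"y":{"fu":57,"mv":69,"so":23,"va":7}},"udx":{"ex":{"k":78,"wtb":42,"y":47},"gu":{"ho":29,"ky":88,"ob":23,"xv":6},"i":[88,69],"rnz":[77,12,0,73]},"wg":[{"h":74,"lqu":14,"olz":76,"pu":14},{"nul":20,"op":72}]}
After op 2 (remove /mfj): {"btv":{"j":[62,85],"uun":[24,49],"w":{"gv":32,"s":95}},"udx":{"ex":{"k":78,"wtb":42,"y":47},"gu":{"ho":29,"ky":88,"ob":23,"xv":6},"i":[88,69],"rnz":[77,12,0,73]},"wg":[{"h":74,"lqu":14,"olz":76,"pu":14},{"nul":20,"op":72}]}
After op 3 (add /wg/0/xh 63): {"btv":{"j":[62,85],"uun":[24,49],"w":{"gv":32,"s":95}},"udx":{"ex":{"k":78,"wtb":42,"y":47},"gu":{"ho":29,"ky":88,"ob":23,"xv":6},"i":[88,69],"rnz":[77,12,0,73]},"wg":[{"h":74,"lqu":14,"olz":76,"pu":14,"xh":63},{"nul":20,"op":72}]}
After op 4 (add /btv/w 41): {"btv":{"j":[62,85],"uun":[24,49],"w":41},"udx":{"ex":{"k":78,"wtb":42,"y":47},"gu":{"ho":29,"ky":88,"ob":23,"xv":6},"i":[88,69],"rnz":[77,12,0,73]},"wg":[{"h":74,"lqu":14,"olz":76,"pu":14,"xh":63},{"nul":20,"op":72}]}
After op 5 (replace /udx/gu/xv 55): {"btv":{"j":[62,85],"uun":[24,49],"w":41},"udx":{"ex":{"k":78,"wtb":42,"y":47},"gu":{"ho":29,"ky":88,"ob":23,"xv":55},"i":[88,69],"rnz":[77,12,0,73]},"wg":[{"h":74,"lqu":14,"olz":76,"pu":14,"xh":63},{"nul":20,"op":72}]}
After op 6 (add /btv/iy 44): {"btv":{"iy":44,"j":[62,85],"uun":[24,49],"w":41},"udx":{"ex":{"k":78,"wtb":42,"y":47},"gu":{"ho":29,"ky":88,"ob":23,"xv":55},"i":[88,69],"rnz":[77,12,0,73]},"wg":[{"h":74,"lqu":14,"olz":76,"pu":14,"xh":63},{"nul":20,"op":72}]}
After op 7 (replace /udx/ex 2): {"btv":{"iy":44,"j":[62,85],"uun":[24,49],"w":41},"udx":{"ex":2,"gu":{"ho":29,"ky":88,"ob":23,"xv":55},"i":[88,69],"rnz":[77,12,0,73]},"wg":[{"h":74,"lqu":14,"olz":76,"pu":14,"xh":63},{"nul":20,"op":72}]}
After op 8 (replace /wg/0/h 45): {"btv":{"iy":44,"j":[62,85],"uun":[24,49],"w":41},"udx":{"ex":2,"gu":{"ho":29,"ky":88,"ob":23,"xv":55},"i":[88,69],"rnz":[77,12,0,73]},"wg":[{"h":45,"lqu":14,"olz":76,"pu":14,"xh":63},{"nul":20,"op":72}]}
After op 9 (add /udx/i/2 93): {"btv":{"iy":44,"j":[62,85],"uun":[24,49],"w":41},"udx":{"ex":2,"gu":{"ho":29,"ky":88,"ob":23,"xv":55},"i":[88,69,93],"rnz":[77,12,0,73]},"wg":[{"h":45,"lqu":14,"olz":76,"pu":14,"xh":63},{"nul":20,"op":72}]}
After op 10 (replace /udx/gu/xv 49): {"btv":{"iy":44,"j":[62,85],"uun":[24,49],"w":41},"udx":{"ex":2,"gu":{"ho":29,"ky":88,"ob":23,"xv":49},"i":[88,69,93],"rnz":[77,12,0,73]},"wg":[{"h":45,"lqu":14,"olz":76,"pu":14,"xh":63},{"nul":20,"op":72}]}
After op 11 (replace /udx/rnz/1 22): {"btv":{"iy":44,"j":[62,85],"uun":[24,49],"w":41},"udx":{"ex":2,"gu":{"ho":29,"ky":88,"ob":23,"xv":49},"i":[88,69,93],"rnz":[77,22,0,73]},"wg":[{"h":45,"lqu":14,"olz":76,"pu":14,"xh":63},{"nul":20,"op":72}]}
After op 12 (add /wg/1/nul 22): {"btv":{"iy":44,"j":[62,85],"uun":[24,49],"w":41},"udx":{"ex":2,"gu":{"ho":29,"ky":88,"ob":23,"xv":49},"i":[88,69,93],"rnz":[77,22,0,73]},"wg":[{"h":45,"lqu":14,"olz":76,"pu":14,"xh":63},{"nul":22,"op":72}]}
After op 13 (remove /wg/0/olz): {"btv":{"iy":44,"j":[62,85],"uun":[24,49],"w":41},"udx":{"ex":2,"gu":{"ho":29,"ky":88,"ob":23,"xv":49},"i":[88,69,93],"rnz":[77,22,0,73]},"wg":[{"h":45,"lqu":14,"pu":14,"xh":63},{"nul":22,"op":72}]}
After op 14 (add /amo 14): {"amo":14,"btv":{"iy":44,"j":[62,85],"uun":[24,49],"w":41},"udx":{"ex":2,"gu":{"ho":29,"ky":88,"ob":23,"xv":49},"i":[88,69,93],"rnz":[77,22,0,73]},"wg":[{"h":45,"lqu":14,"pu":14,"xh":63},{"nul":22,"op":72}]}
After op 15 (add /amo 54): {"amo":54,"btv":{"iy":44,"j":[62,85],"uun":[24,49],"w":41},"udx":{"ex":2,"gu":{"ho":29,"ky":88,"ob":23,"xv":49},"i":[88,69,93],"rnz":[77,22,0,73]},"wg":[{"h":45,"lqu":14,"pu":14,"xh":63},{"nul":22,"op":72}]}
After op 16 (replace /btv/j/0 92): {"amo":54,"btv":{"iy":44,"j":[92,85],"uun":[24,49],"w":41},"udx":{"ex":2,"gu":{"ho":29,"ky":88,"ob":23,"xv":49},"i":[88,69,93],"rnz":[77,22,0,73]},"wg":[{"h":45,"lqu":14,"pu":14,"xh":63},{"nul":22,"op":72}]}
After op 17 (remove /udx/ex): {"amo":54,"btv":{"iy":44,"j":[92,85],"uun":[24,49],"w":41},"udx":{"gu":{"ho":29,"ky":88,"ob":23,"xv":49},"i":[88,69,93],"rnz":[77,22,0,73]},"wg":[{"h":45,"lqu":14,"pu":14,"xh":63},{"nul":22,"op":72}]}
After op 18 (replace /btv/uun/0 1): {"amo":54,"btv":{"iy":44,"j":[92,85],"uun":[1,49],"w":41},"udx":{"gu":{"ho":29,"ky":88,"ob":23,"xv":49},"i":[88,69,93],"rnz":[77,22,0,73]},"wg":[{"h":45,"lqu":14,"pu":14,"xh":63},{"nul":22,"op":72}]}
After op 19 (replace /wg 10): {"amo":54,"btv":{"iy":44,"j":[92,85],"uun":[1,49],"w":41},"udx":{"gu":{"ho":29,"ky":88,"ob":23,"xv":49},"i":[88,69,93],"rnz":[77,22,0,73]},"wg":10}
After op 20 (replace /wg 82): {"amo":54,"btv":{"iy":44,"j":[92,85],"uun":[1,49],"w":41},"udx":{"gu":{"ho":29,"ky":88,"ob":23,"xv":49},"i":[88,69,93],"rnz":[77,22,0,73]},"wg":82}
After op 21 (replace /udx/i/1 78): {"amo":54,"btv":{"iy":44,"j":[92,85],"uun":[1,49],"w":41},"udx":{"gu":{"ho":29,"ky":88,"ob":23,"xv":49},"i":[88,78,93],"rnz":[77,22,0,73]},"wg":82}
After op 22 (add /udx/i/0 11): {"amo":54,"btv":{"iy":44,"j":[92,85],"uun":[1,49],"w":41},"udx":{"gu":{"ho":29,"ky":88,"ob":23,"xv":49},"i":[11,88,78,93],"rnz":[77,22,0,73]},"wg":82}
After op 23 (add /ho 58): {"amo":54,"btv":{"iy":44,"j":[92,85],"uun":[1,49],"w":41},"ho":58,"udx":{"gu":{"ho":29,"ky":88,"ob":23,"xv":49},"i":[11,88,78,93],"rnz":[77,22,0,73]},"wg":82}
Size at path /udx/i: 4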